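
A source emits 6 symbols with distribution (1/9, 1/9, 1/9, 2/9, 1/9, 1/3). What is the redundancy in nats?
0.1148 nats

Redundancy measures how far a source is from maximum entropy:
R = H_max - H(X)

Maximum entropy for 6 symbols: H_max = log_e(6) = 1.7918 nats
Actual entropy: H(X) = 1.6770 nats
Redundancy: R = 1.7918 - 1.6770 = 0.1148 nats

This redundancy represents potential for compression: the source could be compressed by 0.1148 nats per symbol.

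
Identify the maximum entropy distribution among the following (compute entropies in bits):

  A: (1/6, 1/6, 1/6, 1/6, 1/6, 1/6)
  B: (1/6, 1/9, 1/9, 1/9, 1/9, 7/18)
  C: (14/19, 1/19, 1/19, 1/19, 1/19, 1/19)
A

For a discrete distribution over n outcomes, entropy is maximized by the uniform distribution.

Computing entropies:
H(A) = 2.5850 bits
H(B) = 2.3696 bits
H(C) = 1.4425 bits

The uniform distribution (where all probabilities equal 1/6) achieves the maximum entropy of log_2(6) = 2.5850 bits.

Distribution A has the highest entropy.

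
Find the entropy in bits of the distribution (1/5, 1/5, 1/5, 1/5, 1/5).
2.3219 bits

Shannon entropy is H(X) = -Σ p(x) log p(x).

For P = (1/5, 1/5, 1/5, 1/5, 1/5):
H = -1/5 × log_2(1/5) -1/5 × log_2(1/5) -1/5 × log_2(1/5) -1/5 × log_2(1/5) -1/5 × log_2(1/5)
H = 2.3219 bits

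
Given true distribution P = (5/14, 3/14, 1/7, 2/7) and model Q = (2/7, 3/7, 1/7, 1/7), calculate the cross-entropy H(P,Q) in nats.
1.4629 nats

Cross-entropy: H(P,Q) = -Σ p(x) log q(x)

Alternatively: H(P,Q) = H(P) + D_KL(P||Q)
H(P) = 1.3337 nats
D_KL(P||Q) = 0.1292 nats

H(P,Q) = 1.3337 + 0.1292 = 1.4629 nats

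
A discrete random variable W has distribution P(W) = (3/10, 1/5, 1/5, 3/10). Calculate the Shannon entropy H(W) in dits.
0.5933 dits

Shannon entropy is H(X) = -Σ p(x) log p(x).

For P = (3/10, 1/5, 1/5, 3/10):
H = -3/10 × log_10(3/10) -1/5 × log_10(1/5) -1/5 × log_10(1/5) -3/10 × log_10(3/10)
H = 0.5933 dits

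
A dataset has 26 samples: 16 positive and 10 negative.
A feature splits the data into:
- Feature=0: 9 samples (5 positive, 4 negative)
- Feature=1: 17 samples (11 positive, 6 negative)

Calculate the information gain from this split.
0.0057 bits

Information Gain = H(Y) - H(Y|Feature)

Before split:
P(positive) = 16/26 = 0.6154
H(Y) = 0.9612 bits

After split:
Feature=0: H = 0.9911 bits (weight = 9/26)
Feature=1: H = 0.9367 bits (weight = 17/26)
H(Y|Feature) = (9/26)×0.9911 + (17/26)×0.9367 = 0.9555 bits

Information Gain = 0.9612 - 0.9555 = 0.0057 bits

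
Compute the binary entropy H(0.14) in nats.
0.4050 nats

The binary entropy function is:
H(p) = -p log(p) - (1-p) log(1-p)

H(0.14) = -0.14 × log_e(0.14) - 0.86 × log_e(0.86)
H(0.14) = 0.4050 nats

Note: Binary entropy is maximized at p=0.5 (H=1 bit) and minimized at p=0 or p=1 (H=0).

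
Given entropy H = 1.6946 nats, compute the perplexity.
5.4445

Perplexity is e^H (or exp(H) for natural log).

H = 1.6946 nats
Perplexity = e^1.6946 = 5.4445

Interpretation: The model's uncertainty is equivalent to choosing uniformly among 5.4 options.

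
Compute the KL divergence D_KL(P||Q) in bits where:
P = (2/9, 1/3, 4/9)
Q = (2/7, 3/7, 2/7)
0.0819 bits

KL divergence: D_KL(P||Q) = Σ p(x) log(p(x)/q(x))

Computing term by term:
  x=0: 2/9 × log_2[(2/9)/(2/7)] = 2/9 × -0.3626 = -0.0806
  x=1: 1/3 × log_2[(1/3)/(3/7)] = 1/3 × -0.3626 = -0.1209
  x=2: 4/9 × log_2[(4/9)/(2/7)] = 4/9 × 0.6374 = 0.2833

D_KL(P||Q) = 0.0819 bits

Note: KL divergence is always non-negative and equals 0 iff P = Q.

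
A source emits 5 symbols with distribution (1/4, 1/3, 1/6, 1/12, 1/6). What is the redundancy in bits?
0.1332 bits

Redundancy measures how far a source is from maximum entropy:
R = H_max - H(X)

Maximum entropy for 5 symbols: H_max = log_2(5) = 2.3219 bits
Actual entropy: H(X) = 2.1887 bits
Redundancy: R = 2.3219 - 2.1887 = 0.1332 bits

This redundancy represents potential for compression: the source could be compressed by 0.1332 bits per symbol.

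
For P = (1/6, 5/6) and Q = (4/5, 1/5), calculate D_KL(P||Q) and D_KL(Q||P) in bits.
D_KL(P||Q) = 1.3386, D_KL(Q||P) = 1.3986

KL divergence is not symmetric: D_KL(P||Q) ≠ D_KL(Q||P) in general.

D_KL(P||Q) = 1.3386 bits
D_KL(Q||P) = 1.3986 bits

No, they are not equal!

This asymmetry is why KL divergence is not a true distance metric.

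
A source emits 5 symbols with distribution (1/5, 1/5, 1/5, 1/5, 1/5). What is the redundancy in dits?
0.0000 dits

Redundancy measures how far a source is from maximum entropy:
R = H_max - H(X)

Maximum entropy for 5 symbols: H_max = log_10(5) = 0.6990 dits
Actual entropy: H(X) = 0.6990 dits
Redundancy: R = 0.6990 - 0.6990 = 0.0000 dits

This redundancy represents potential for compression: the source could be compressed by 0.0000 dits per symbol.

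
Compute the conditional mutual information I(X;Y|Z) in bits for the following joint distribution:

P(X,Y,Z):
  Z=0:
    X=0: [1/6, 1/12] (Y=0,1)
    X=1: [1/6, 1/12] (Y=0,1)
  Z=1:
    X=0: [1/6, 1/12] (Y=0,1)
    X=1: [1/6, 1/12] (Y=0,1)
0.0000 bits

Conditional mutual information: I(X;Y|Z) = H(X|Z) + H(Y|Z) - H(X,Y|Z)

H(Z) = 1.0000
H(X,Z) = 2.0000 → H(X|Z) = 1.0000
H(Y,Z) = 1.9183 → H(Y|Z) = 0.9183
H(X,Y,Z) = 2.9183 → H(X,Y|Z) = 1.9183

I(X;Y|Z) = 1.0000 + 0.9183 - 1.9183 = 0.0000 bits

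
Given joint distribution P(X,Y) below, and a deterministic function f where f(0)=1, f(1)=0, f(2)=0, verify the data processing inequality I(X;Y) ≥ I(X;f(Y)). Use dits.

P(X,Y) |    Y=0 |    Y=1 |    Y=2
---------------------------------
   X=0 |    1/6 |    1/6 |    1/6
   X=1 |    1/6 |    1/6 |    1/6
I(X;Y) = 0.0000, I(X;f(Y)) = 0.0000, inequality holds: 0.0000 ≥ 0.0000

Data Processing Inequality: For any Markov chain X → Y → Z, we have I(X;Y) ≥ I(X;Z).

Here Z = f(Y) is a deterministic function of Y, forming X → Y → Z.

Original I(X;Y) = 0.0000 dits

After applying f:
P(X,Z) where Z=f(Y):
- P(X,Z=0) = P(X,Y=1) + P(X,Y=2)
- P(X,Z=1) = P(X,Y=0)

I(X;Z) = I(X;f(Y)) = 0.0000 dits

Verification: 0.0000 ≥ 0.0000 ✓

Information cannot be created by processing; the function f can only lose information about X.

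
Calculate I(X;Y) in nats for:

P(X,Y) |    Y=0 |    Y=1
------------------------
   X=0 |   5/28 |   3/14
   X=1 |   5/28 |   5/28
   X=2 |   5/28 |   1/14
0.0228 nats

Mutual information: I(X;Y) = H(X) + H(Y) - H(X,Y)

Marginals:
P(X) = (11/28, 5/14, 1/4), H(X) = 1.0813 nats
P(Y) = (15/28, 13/28), H(Y) = 0.6906 nats

Joint entropy: H(X,Y) = 1.7491 nats

I(X;Y) = 1.0813 + 0.6906 - 1.7491 = 0.0228 nats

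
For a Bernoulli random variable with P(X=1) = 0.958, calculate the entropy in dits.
0.0757 dits

The binary entropy function is:
H(p) = -p log(p) - (1-p) log(1-p)

H(0.958) = -0.958 × log_10(0.958) - 0.042 × log_10(0.042)
H(0.958) = 0.0757 dits

Note: Binary entropy is maximized at p=0.5 (H=1 bit) and minimized at p=0 or p=1 (H=0).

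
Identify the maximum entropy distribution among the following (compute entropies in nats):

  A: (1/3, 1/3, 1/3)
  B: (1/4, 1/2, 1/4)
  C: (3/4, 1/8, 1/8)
A

For a discrete distribution over n outcomes, entropy is maximized by the uniform distribution.

Computing entropies:
H(A) = 1.0986 nats
H(B) = 1.0397 nats
H(C) = 0.7356 nats

The uniform distribution (where all probabilities equal 1/3) achieves the maximum entropy of log_e(3) = 1.0986 nats.

Distribution A has the highest entropy.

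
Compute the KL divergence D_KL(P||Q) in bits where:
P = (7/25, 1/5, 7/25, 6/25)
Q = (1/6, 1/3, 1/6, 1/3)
0.1580 bits

KL divergence: D_KL(P||Q) = Σ p(x) log(p(x)/q(x))

Computing term by term:
  x=0: 7/25 × log_2[(7/25)/(1/6)] = 7/25 × 0.7485 = 0.2096
  x=1: 1/5 × log_2[(1/5)/(1/3)] = 1/5 × -0.7370 = -0.1474
  x=2: 7/25 × log_2[(7/25)/(1/6)] = 7/25 × 0.7485 = 0.2096
  x=3: 6/25 × log_2[(6/25)/(1/3)] = 6/25 × -0.4739 = -0.1137

D_KL(P||Q) = 0.1580 bits

Note: KL divergence is always non-negative and equals 0 iff P = Q.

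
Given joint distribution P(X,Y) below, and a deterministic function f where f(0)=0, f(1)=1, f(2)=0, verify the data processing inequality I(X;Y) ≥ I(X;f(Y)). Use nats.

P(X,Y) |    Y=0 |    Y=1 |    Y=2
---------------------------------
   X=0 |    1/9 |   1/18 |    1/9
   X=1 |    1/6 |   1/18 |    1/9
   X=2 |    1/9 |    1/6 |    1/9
I(X;Y) = 0.0395, I(X;f(Y)) = 0.0361, inequality holds: 0.0395 ≥ 0.0361

Data Processing Inequality: For any Markov chain X → Y → Z, we have I(X;Y) ≥ I(X;Z).

Here Z = f(Y) is a deterministic function of Y, forming X → Y → Z.

Original I(X;Y) = 0.0395 nats

After applying f:
P(X,Z) where Z=f(Y):
- P(X,Z=0) = P(X,Y=0) + P(X,Y=2)
- P(X,Z=1) = P(X,Y=1)

I(X;Z) = I(X;f(Y)) = 0.0361 nats

Verification: 0.0395 ≥ 0.0361 ✓

Information cannot be created by processing; the function f can only lose information about X.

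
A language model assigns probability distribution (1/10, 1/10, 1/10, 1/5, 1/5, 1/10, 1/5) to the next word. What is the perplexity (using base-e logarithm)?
6.5975

Perplexity is e^H (or exp(H) for natural log).

First, H = -Σ p log p = 1.8867 nats
Perplexity = e^1.8867 = 6.5975

Interpretation: The model's uncertainty is equivalent to choosing uniformly among 6.6 options.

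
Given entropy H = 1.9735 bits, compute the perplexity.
3.9272

Perplexity is 2^H (or exp(H) for natural log).

H = 1.9735 bits
Perplexity = 2^1.9735 = 3.9272

Interpretation: The model's uncertainty is equivalent to choosing uniformly among 3.9 options.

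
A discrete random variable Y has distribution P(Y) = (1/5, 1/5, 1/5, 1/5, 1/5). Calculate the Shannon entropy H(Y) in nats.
1.6094 nats

Shannon entropy is H(X) = -Σ p(x) log p(x).

For P = (1/5, 1/5, 1/5, 1/5, 1/5):
H = -1/5 × log_e(1/5) -1/5 × log_e(1/5) -1/5 × log_e(1/5) -1/5 × log_e(1/5) -1/5 × log_e(1/5)
H = 1.6094 nats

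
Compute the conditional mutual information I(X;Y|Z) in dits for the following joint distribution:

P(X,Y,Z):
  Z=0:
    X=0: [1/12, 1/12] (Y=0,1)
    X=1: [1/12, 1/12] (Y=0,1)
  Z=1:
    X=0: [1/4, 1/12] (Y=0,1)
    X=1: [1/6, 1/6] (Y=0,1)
0.0098 dits

Conditional mutual information: I(X;Y|Z) = H(X|Z) + H(Y|Z) - H(X,Y|Z)

H(Z) = 0.2764
H(X,Z) = 0.5775 → H(X|Z) = 0.3010
H(Y,Z) = 0.5683 → H(Y|Z) = 0.2919
H(X,Y,Z) = 0.8596 → H(X,Y|Z) = 0.5831

I(X;Y|Z) = 0.3010 + 0.2919 - 0.5831 = 0.0098 dits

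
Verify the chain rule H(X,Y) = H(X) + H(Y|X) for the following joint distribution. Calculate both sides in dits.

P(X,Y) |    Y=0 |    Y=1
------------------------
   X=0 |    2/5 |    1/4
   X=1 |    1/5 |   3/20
H(X,Y) = 0.5731, H(X) = 0.2812, H(Y|X) = 0.2919 (all in dits)

Chain rule: H(X,Y) = H(X) + H(Y|X)

Left side — joint entropy directly:
H(X,Y) = -Σ p(x,y) log p(x,y) = 0.5731 dits

Right side — compute H(Y|X) from the conditional distributions:
P(X) = (13/20, 7/20), so H(X) = 0.2812 dits
H(Y|X) = Σ_x P(X=x) · H(Y|X=x):
  P(Y|X=0) = (8/13, 5/13), H(Y|X=0) = 0.2894, weight P(X=0) = 13/20
  P(Y|X=1) = (4/7, 3/7), H(Y|X=1) = 0.2966, weight P(X=1) = 7/20
H(Y|X) = 0.2919 dits

H(X) + H(Y|X) = 0.2812 + 0.2919 = 0.5731 dits

Both sides equal 0.5731 dits. ✓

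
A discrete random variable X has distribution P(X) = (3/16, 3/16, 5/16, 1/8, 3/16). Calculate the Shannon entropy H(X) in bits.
2.2579 bits

Shannon entropy is H(X) = -Σ p(x) log p(x).

For P = (3/16, 3/16, 5/16, 1/8, 3/16):
H = -3/16 × log_2(3/16) -3/16 × log_2(3/16) -5/16 × log_2(5/16) -1/8 × log_2(1/8) -3/16 × log_2(3/16)
H = 2.2579 bits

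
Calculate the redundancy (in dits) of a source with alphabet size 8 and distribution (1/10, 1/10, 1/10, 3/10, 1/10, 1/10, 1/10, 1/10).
0.0462 dits

Redundancy measures how far a source is from maximum entropy:
R = H_max - H(X)

Maximum entropy for 8 symbols: H_max = log_10(8) = 0.9031 dits
Actual entropy: H(X) = 0.8569 dits
Redundancy: R = 0.9031 - 0.8569 = 0.0462 dits

This redundancy represents potential for compression: the source could be compressed by 0.0462 dits per symbol.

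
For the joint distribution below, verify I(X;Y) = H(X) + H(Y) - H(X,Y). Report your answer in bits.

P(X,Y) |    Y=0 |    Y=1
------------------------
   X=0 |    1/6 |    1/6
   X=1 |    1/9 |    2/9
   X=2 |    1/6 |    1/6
I(X;Y) = 0.0183 bits

Mutual information has multiple equivalent forms:
- I(X;Y) = H(X) - H(X|Y)
- I(X;Y) = H(Y) - H(Y|X)
- I(X;Y) = H(X) + H(Y) - H(X,Y)

Computing all quantities:
H(X) = 1.5850, H(Y) = 0.9911, H(X,Y) = 2.5577
H(X|Y) = 1.5667, H(Y|X) = 0.9728

Verification:
H(X) - H(X|Y) = 1.5850 - 1.5667 = 0.0183
H(Y) - H(Y|X) = 0.9911 - 0.9728 = 0.0183
H(X) + H(Y) - H(X,Y) = 1.5850 + 0.9911 - 2.5577 = 0.0183

All forms give I(X;Y) = 0.0183 bits. ✓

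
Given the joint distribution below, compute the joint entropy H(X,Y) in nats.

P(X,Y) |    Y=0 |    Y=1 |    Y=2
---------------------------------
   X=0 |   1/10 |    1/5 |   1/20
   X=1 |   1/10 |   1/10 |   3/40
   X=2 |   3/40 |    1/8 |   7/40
2.1159 nats

Joint entropy is H(X,Y) = -Σ_{x,y} p(x,y) log p(x,y).

Summing over all non-zero entries:
H(X,Y) = -[1/10·log_e(1/10) + 1/5·log_e(1/5) + 1/20·log_e(1/20) + 1/10·log_e(1/10) + 1/10·log_e(1/10) + 3/40·log_e(3/40) + 3/40·log_e(3/40) + 1/8·log_e(1/8) + 7/40·log_e(7/40)]
H(X,Y) = 2.1159 nats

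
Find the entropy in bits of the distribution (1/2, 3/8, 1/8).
1.4056 bits

Shannon entropy is H(X) = -Σ p(x) log p(x).

For P = (1/2, 3/8, 1/8):
H = -1/2 × log_2(1/2) -3/8 × log_2(3/8) -1/8 × log_2(1/8)
H = 1.4056 bits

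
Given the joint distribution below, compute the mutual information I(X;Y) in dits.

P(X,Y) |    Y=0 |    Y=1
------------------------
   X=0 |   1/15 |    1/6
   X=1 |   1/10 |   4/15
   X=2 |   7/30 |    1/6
0.0204 dits

Mutual information: I(X;Y) = H(X) + H(Y) - H(X,Y)

Marginals:
P(X) = (7/30, 11/30, 2/5), H(X) = 0.4664 dits
P(Y) = (2/5, 3/5), H(Y) = 0.2923 dits

Joint entropy: H(X,Y) = 0.7383 dits

I(X;Y) = 0.4664 + 0.2923 - 0.7383 = 0.0204 dits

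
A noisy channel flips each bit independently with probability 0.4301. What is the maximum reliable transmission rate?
0.0141 bits

For a binary symmetric channel (BSC) with error probability p:
Capacity C = 1 - H(p) bits per symbol

where H(p) = -p log₂(p) - (1-p) log₂(1-p) is the binary entropy function.

H(0.4301) = 0.9859 bits
C = 1 - 0.9859 = 0.0141 bits per symbol

This means we can reliably transmit up to 0.0141 bits of information per channel use.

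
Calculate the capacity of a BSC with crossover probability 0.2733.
0.1538 bits

For a binary symmetric channel (BSC) with error probability p:
Capacity C = 1 - H(p) bits per symbol

where H(p) = -p log₂(p) - (1-p) log₂(1-p) is the binary entropy function.

H(0.2733) = 0.8462 bits
C = 1 - 0.8462 = 0.1538 bits per symbol

This means we can reliably transmit up to 0.1538 bits of information per channel use.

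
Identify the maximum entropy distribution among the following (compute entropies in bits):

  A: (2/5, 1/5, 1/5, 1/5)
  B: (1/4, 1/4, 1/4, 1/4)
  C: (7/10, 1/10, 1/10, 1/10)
B

For a discrete distribution over n outcomes, entropy is maximized by the uniform distribution.

Computing entropies:
H(A) = 1.9219 bits
H(B) = 2.0000 bits
H(C) = 1.3568 bits

The uniform distribution (where all probabilities equal 1/4) achieves the maximum entropy of log_2(4) = 2.0000 bits.

Distribution B has the highest entropy.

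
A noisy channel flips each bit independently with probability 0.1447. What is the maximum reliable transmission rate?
0.4036 bits

For a binary symmetric channel (BSC) with error probability p:
Capacity C = 1 - H(p) bits per symbol

where H(p) = -p log₂(p) - (1-p) log₂(1-p) is the binary entropy function.

H(0.1447) = 0.5964 bits
C = 1 - 0.5964 = 0.4036 bits per symbol

This means we can reliably transmit up to 0.4036 bits of information per channel use.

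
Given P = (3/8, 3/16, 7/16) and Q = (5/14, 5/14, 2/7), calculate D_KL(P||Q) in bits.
0.1210 bits

KL divergence: D_KL(P||Q) = Σ p(x) log(p(x)/q(x))

Computing term by term:
  x=0: 3/8 × log_2[(3/8)/(5/14)] = 3/8 × 0.0704 = 0.0264
  x=1: 3/16 × log_2[(3/16)/(5/14)] = 3/16 × -0.9296 = -0.1743
  x=2: 7/16 × log_2[(7/16)/(2/7)] = 7/16 × 0.6147 = 0.2689

D_KL(P||Q) = 0.1210 bits

Note: KL divergence is always non-negative and equals 0 iff P = Q.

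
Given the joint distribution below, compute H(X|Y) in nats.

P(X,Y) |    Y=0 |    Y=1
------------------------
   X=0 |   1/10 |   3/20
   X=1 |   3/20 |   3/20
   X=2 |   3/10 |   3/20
1.0416 nats

Using the chain rule: H(X|Y) = H(X,Y) - H(Y)

First, compute H(X,Y) = 1.7297 nats

Marginal P(Y) = (11/20, 9/20)
H(Y) = 0.6881 nats

H(X|Y) = H(X,Y) - H(Y) = 1.7297 - 0.6881 = 1.0416 nats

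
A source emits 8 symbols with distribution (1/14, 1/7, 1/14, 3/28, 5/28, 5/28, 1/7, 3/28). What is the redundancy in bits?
0.0758 bits

Redundancy measures how far a source is from maximum entropy:
R = H_max - H(X)

Maximum entropy for 8 symbols: H_max = log_2(8) = 3.0000 bits
Actual entropy: H(X) = 2.9242 bits
Redundancy: R = 3.0000 - 2.9242 = 0.0758 bits

This redundancy represents potential for compression: the source could be compressed by 0.0758 bits per symbol.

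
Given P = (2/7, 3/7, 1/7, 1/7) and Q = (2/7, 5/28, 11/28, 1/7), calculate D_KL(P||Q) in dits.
0.1002 dits

KL divergence: D_KL(P||Q) = Σ p(x) log(p(x)/q(x))

Computing term by term:
  x=0: 2/7 × log_10[(2/7)/(2/7)] = 2/7 × 0.0000 = 0.0000
  x=1: 3/7 × log_10[(3/7)/(5/28)] = 3/7 × 0.3802 = 0.1629
  x=2: 1/7 × log_10[(1/7)/(11/28)] = 1/7 × -0.4393 = -0.0628
  x=3: 1/7 × log_10[(1/7)/(1/7)] = 1/7 × 0.0000 = 0.0000

D_KL(P||Q) = 0.1002 dits

Note: KL divergence is always non-negative and equals 0 iff P = Q.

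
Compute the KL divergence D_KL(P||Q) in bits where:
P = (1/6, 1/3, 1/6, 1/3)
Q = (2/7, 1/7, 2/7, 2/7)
0.2224 bits

KL divergence: D_KL(P||Q) = Σ p(x) log(p(x)/q(x))

Computing term by term:
  x=0: 1/6 × log_2[(1/6)/(2/7)] = 1/6 × -0.7776 = -0.1296
  x=1: 1/3 × log_2[(1/3)/(1/7)] = 1/3 × 1.2224 = 0.4075
  x=2: 1/6 × log_2[(1/6)/(2/7)] = 1/6 × -0.7776 = -0.1296
  x=3: 1/3 × log_2[(1/3)/(2/7)] = 1/3 × 0.2224 = 0.0741

D_KL(P||Q) = 0.2224 bits

Note: KL divergence is always non-negative and equals 0 iff P = Q.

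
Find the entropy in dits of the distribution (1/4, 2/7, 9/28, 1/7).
0.5851 dits

Shannon entropy is H(X) = -Σ p(x) log p(x).

For P = (1/4, 2/7, 9/28, 1/7):
H = -1/4 × log_10(1/4) -2/7 × log_10(2/7) -9/28 × log_10(9/28) -1/7 × log_10(1/7)
H = 0.5851 dits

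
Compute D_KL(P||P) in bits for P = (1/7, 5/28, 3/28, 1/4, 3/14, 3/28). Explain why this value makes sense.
0.0000 bits

KL divergence satisfies the Gibbs inequality: D_KL(P||Q) ≥ 0 for all distributions P, Q.

D_KL(P||Q) = Σ p(x) log(p(x)/q(x))
Each term is p(x) × log_2(p(x)/p(x)) = p(x) × log_2(1) = 0, so the sum is 0.
D_KL(P||Q) = 0.0000 bits

When P = Q, the KL divergence is exactly 0, as there is no 'divergence' between identical distributions.

This non-negativity is a fundamental property: relative entropy cannot be negative because it measures how different Q is from P.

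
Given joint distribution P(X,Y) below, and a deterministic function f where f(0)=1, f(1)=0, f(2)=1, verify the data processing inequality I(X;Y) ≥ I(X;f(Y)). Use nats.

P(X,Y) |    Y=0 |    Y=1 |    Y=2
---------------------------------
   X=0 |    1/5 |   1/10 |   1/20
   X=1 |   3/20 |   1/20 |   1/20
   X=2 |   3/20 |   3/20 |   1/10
I(X;Y) = 0.0247, I(X;f(Y)) = 0.0117, inequality holds: 0.0247 ≥ 0.0117

Data Processing Inequality: For any Markov chain X → Y → Z, we have I(X;Y) ≥ I(X;Z).

Here Z = f(Y) is a deterministic function of Y, forming X → Y → Z.

Original I(X;Y) = 0.0247 nats

After applying f:
P(X,Z) where Z=f(Y):
- P(X,Z=0) = P(X,Y=1)
- P(X,Z=1) = P(X,Y=0) + P(X,Y=2)

I(X;Z) = I(X;f(Y)) = 0.0117 nats

Verification: 0.0247 ≥ 0.0117 ✓

Information cannot be created by processing; the function f can only lose information about X.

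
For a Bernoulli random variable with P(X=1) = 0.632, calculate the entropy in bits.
0.9491 bits

The binary entropy function is:
H(p) = -p log(p) - (1-p) log(1-p)

H(0.632) = -0.632 × log_2(0.632) - 0.368 × log_2(0.368)
H(0.632) = 0.9491 bits

Note: Binary entropy is maximized at p=0.5 (H=1 bit) and minimized at p=0 or p=1 (H=0).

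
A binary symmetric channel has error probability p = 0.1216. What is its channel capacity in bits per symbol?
0.4661 bits

For a binary symmetric channel (BSC) with error probability p:
Capacity C = 1 - H(p) bits per symbol

where H(p) = -p log₂(p) - (1-p) log₂(1-p) is the binary entropy function.

H(0.1216) = 0.5339 bits
C = 1 - 0.5339 = 0.4661 bits per symbol

This means we can reliably transmit up to 0.4661 bits of information per channel use.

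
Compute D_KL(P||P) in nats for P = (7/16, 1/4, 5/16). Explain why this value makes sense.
0.0000 nats

KL divergence satisfies the Gibbs inequality: D_KL(P||Q) ≥ 0 for all distributions P, Q.

D_KL(P||Q) = Σ p(x) log(p(x)/q(x))
Each term is p(x) × log_e(p(x)/p(x)) = p(x) × log_e(1) = 0, so the sum is 0.
D_KL(P||Q) = 0.0000 nats

When P = Q, the KL divergence is exactly 0, as there is no 'divergence' between identical distributions.

This non-negativity is a fundamental property: relative entropy cannot be negative because it measures how different Q is from P.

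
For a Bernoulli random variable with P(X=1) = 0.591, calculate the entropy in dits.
0.2938 dits

The binary entropy function is:
H(p) = -p log(p) - (1-p) log(1-p)

H(0.591) = -0.591 × log_10(0.591) - 0.409 × log_10(0.409)
H(0.591) = 0.2938 dits

Note: Binary entropy is maximized at p=0.5 (H=1 bit) and minimized at p=0 or p=1 (H=0).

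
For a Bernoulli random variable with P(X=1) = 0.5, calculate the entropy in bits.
1.0000 bits

The binary entropy function is:
H(p) = -p log(p) - (1-p) log(1-p)

H(0.5) = -0.5 × log_2(0.5) - 0.5 × log_2(0.5)
H(0.5) = 1.0000 bits

Note: Binary entropy is maximized at p=0.5 (H=1 bit) and minimized at p=0 or p=1 (H=0).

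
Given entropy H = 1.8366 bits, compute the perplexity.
3.5717

Perplexity is 2^H (or exp(H) for natural log).

H = 1.8366 bits
Perplexity = 2^1.8366 = 3.5717

Interpretation: The model's uncertainty is equivalent to choosing uniformly among 3.6 options.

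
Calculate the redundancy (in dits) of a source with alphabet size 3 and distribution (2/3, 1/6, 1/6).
0.1003 dits

Redundancy measures how far a source is from maximum entropy:
R = H_max - H(X)

Maximum entropy for 3 symbols: H_max = log_10(3) = 0.4771 dits
Actual entropy: H(X) = 0.3768 dits
Redundancy: R = 0.4771 - 0.3768 = 0.1003 dits

This redundancy represents potential for compression: the source could be compressed by 0.1003 dits per symbol.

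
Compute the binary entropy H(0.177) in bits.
0.6735 bits

The binary entropy function is:
H(p) = -p log(p) - (1-p) log(1-p)

H(0.177) = -0.177 × log_2(0.177) - 0.823 × log_2(0.823)
H(0.177) = 0.6735 bits

Note: Binary entropy is maximized at p=0.5 (H=1 bit) and minimized at p=0 or p=1 (H=0).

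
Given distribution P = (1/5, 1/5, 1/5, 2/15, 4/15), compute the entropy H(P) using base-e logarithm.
1.5868 nats

Shannon entropy is H(X) = -Σ p(x) log p(x).

For P = (1/5, 1/5, 1/5, 2/15, 4/15):
H = -1/5 × log_e(1/5) -1/5 × log_e(1/5) -1/5 × log_e(1/5) -2/15 × log_e(2/15) -4/15 × log_e(4/15)
H = 1.5868 nats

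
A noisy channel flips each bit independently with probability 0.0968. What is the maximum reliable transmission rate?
0.5412 bits

For a binary symmetric channel (BSC) with error probability p:
Capacity C = 1 - H(p) bits per symbol

where H(p) = -p log₂(p) - (1-p) log₂(1-p) is the binary entropy function.

H(0.0968) = 0.4588 bits
C = 1 - 0.4588 = 0.5412 bits per symbol

This means we can reliably transmit up to 0.5412 bits of information per channel use.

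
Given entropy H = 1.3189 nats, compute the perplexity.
3.7393

Perplexity is e^H (or exp(H) for natural log).

H = 1.3189 nats
Perplexity = e^1.3189 = 3.7393

Interpretation: The model's uncertainty is equivalent to choosing uniformly among 3.7 options.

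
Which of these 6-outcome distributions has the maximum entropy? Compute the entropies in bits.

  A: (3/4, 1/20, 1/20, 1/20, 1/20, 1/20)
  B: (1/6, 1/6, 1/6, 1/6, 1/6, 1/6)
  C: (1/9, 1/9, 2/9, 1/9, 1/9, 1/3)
B

For a discrete distribution over n outcomes, entropy is maximized by the uniform distribution.

Computing entropies:
H(A) = 1.3918 bits
H(B) = 2.5850 bits
H(C) = 2.4194 bits

The uniform distribution (where all probabilities equal 1/6) achieves the maximum entropy of log_2(6) = 2.5850 bits.

Distribution B has the highest entropy.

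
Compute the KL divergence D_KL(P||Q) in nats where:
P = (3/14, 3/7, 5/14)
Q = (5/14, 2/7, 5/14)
0.0643 nats

KL divergence: D_KL(P||Q) = Σ p(x) log(p(x)/q(x))

Computing term by term:
  x=0: 3/14 × log_e[(3/14)/(5/14)] = 3/14 × -0.5108 = -0.1095
  x=1: 3/7 × log_e[(3/7)/(2/7)] = 3/7 × 0.4055 = 0.1738
  x=2: 5/14 × log_e[(5/14)/(5/14)] = 5/14 × 0.0000 = 0.0000

D_KL(P||Q) = 0.0643 nats

Note: KL divergence is always non-negative and equals 0 iff P = Q.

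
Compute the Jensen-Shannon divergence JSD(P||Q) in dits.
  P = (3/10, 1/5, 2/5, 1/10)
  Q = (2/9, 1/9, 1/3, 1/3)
0.0191 dits

Jensen-Shannon divergence is:
JSD(P||Q) = 0.5 × D_KL(P||M) + 0.5 × D_KL(Q||M)
where M = 0.5 × (P + Q) is the mixture distribution.

M = 0.5 × (3/10, 1/5, 2/5, 1/10) + 0.5 × (2/9, 1/9, 1/3, 1/3) = (0.261111, 0.155556, 11/30, 0.216667)

D_KL(P||M) = 0.0215 dits
D_KL(Q||M) = 0.0168 dits

JSD(P||Q) = 0.5 × 0.0215 + 0.5 × 0.0168 = 0.0191 dits

Unlike KL divergence, JSD is symmetric and bounded: 0 ≤ JSD ≤ log(2).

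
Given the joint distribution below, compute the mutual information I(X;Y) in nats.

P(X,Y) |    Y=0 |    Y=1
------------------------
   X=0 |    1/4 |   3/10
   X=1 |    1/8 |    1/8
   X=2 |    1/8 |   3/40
0.0086 nats

Mutual information: I(X;Y) = H(X) + H(Y) - H(X,Y)

Marginals:
P(X) = (11/20, 1/4, 1/5), H(X) = 0.9973 nats
P(Y) = (1/2, 1/2), H(Y) = 0.6931 nats

Joint entropy: H(X,Y) = 1.6818 nats

I(X;Y) = 0.9973 + 0.6931 - 1.6818 = 0.0086 nats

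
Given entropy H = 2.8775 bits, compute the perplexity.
7.3488

Perplexity is 2^H (or exp(H) for natural log).

H = 2.8775 bits
Perplexity = 2^2.8775 = 7.3488

Interpretation: The model's uncertainty is equivalent to choosing uniformly among 7.3 options.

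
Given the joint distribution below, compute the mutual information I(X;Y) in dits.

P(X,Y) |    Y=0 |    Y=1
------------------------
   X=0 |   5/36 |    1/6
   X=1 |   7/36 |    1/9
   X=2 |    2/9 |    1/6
0.0046 dits

Mutual information: I(X;Y) = H(X) + H(Y) - H(X,Y)

Marginals:
P(X) = (11/36, 11/36, 7/18), H(X) = 0.4742 dits
P(Y) = (5/9, 4/9), H(Y) = 0.2983 dits

Joint entropy: H(X,Y) = 0.7679 dits

I(X;Y) = 0.4742 + 0.2983 - 0.7679 = 0.0046 dits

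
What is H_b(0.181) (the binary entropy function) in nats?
0.4729 nats

The binary entropy function is:
H(p) = -p log(p) - (1-p) log(1-p)

H(0.181) = -0.181 × log_e(0.181) - 0.819 × log_e(0.819)
H(0.181) = 0.4729 nats

Note: Binary entropy is maximized at p=0.5 (H=1 bit) and minimized at p=0 or p=1 (H=0).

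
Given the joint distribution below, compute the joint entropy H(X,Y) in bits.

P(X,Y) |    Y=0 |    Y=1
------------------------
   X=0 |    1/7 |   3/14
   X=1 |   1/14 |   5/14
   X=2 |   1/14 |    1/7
2.3527 bits

Joint entropy is H(X,Y) = -Σ_{x,y} p(x,y) log p(x,y).

Summing over all non-zero entries:
H(X,Y) = -[1/7·log_2(1/7) + 3/14·log_2(3/14) + 1/14·log_2(1/14) + 5/14·log_2(5/14) + 1/14·log_2(1/14) + 1/7·log_2(1/7)]
H(X,Y) = 2.3527 bits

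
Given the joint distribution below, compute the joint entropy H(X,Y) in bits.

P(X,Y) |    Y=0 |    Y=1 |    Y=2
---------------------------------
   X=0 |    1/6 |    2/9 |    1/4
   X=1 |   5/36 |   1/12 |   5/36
2.5029 bits

Joint entropy is H(X,Y) = -Σ_{x,y} p(x,y) log p(x,y).

Summing over all non-zero entries:
H(X,Y) = -[1/6·log_2(1/6) + 2/9·log_2(2/9) + 1/4·log_2(1/4) + 5/36·log_2(5/36) + 1/12·log_2(1/12) + 5/36·log_2(5/36)]
H(X,Y) = 2.5029 bits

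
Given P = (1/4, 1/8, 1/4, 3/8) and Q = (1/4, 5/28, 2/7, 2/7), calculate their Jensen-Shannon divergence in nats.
0.0060 nats

Jensen-Shannon divergence is:
JSD(P||Q) = 0.5 × D_KL(P||M) + 0.5 × D_KL(Q||M)
where M = 0.5 × (P + Q) is the mixture distribution.

M = 0.5 × (1/4, 1/8, 1/4, 3/8) + 0.5 × (1/4, 5/28, 2/7, 2/7) = (1/4, 0.151786, 0.267857, 0.330357)

D_KL(P||M) = 0.0060 nats
D_KL(Q||M) = 0.0060 nats

JSD(P||Q) = 0.5 × 0.0060 + 0.5 × 0.0060 = 0.0060 nats

Unlike KL divergence, JSD is symmetric and bounded: 0 ≤ JSD ≤ log(2).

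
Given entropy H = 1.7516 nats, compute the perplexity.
5.7638

Perplexity is e^H (or exp(H) for natural log).

H = 1.7516 nats
Perplexity = e^1.7516 = 5.7638

Interpretation: The model's uncertainty is equivalent to choosing uniformly among 5.8 options.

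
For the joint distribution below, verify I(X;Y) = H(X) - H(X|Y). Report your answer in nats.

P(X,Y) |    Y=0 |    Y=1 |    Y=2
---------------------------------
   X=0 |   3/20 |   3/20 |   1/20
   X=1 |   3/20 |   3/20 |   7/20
I(X;Y) = 0.0809 nats

Mutual information has multiple equivalent forms:
- I(X;Y) = H(X) - H(X|Y)
- I(X;Y) = H(Y) - H(Y|X)
- I(X;Y) = H(X) + H(Y) - H(X,Y)

Computing all quantities:
H(X) = 0.6474, H(Y) = 1.0889, H(X,Y) = 1.6555
H(X|Y) = 0.5666, H(Y|X) = 1.0080

Verification:
H(X) - H(X|Y) = 0.6474 - 0.5666 = 0.0809
H(Y) - H(Y|X) = 1.0889 - 1.0080 = 0.0809
H(X) + H(Y) - H(X,Y) = 0.6474 + 1.0889 - 1.6555 = 0.0809

All forms give I(X;Y) = 0.0809 nats. ✓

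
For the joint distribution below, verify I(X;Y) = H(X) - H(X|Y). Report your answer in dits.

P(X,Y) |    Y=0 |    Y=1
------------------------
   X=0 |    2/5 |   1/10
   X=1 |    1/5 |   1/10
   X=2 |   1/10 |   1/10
I(X;Y) = 0.0135 dits

Mutual information has multiple equivalent forms:
- I(X;Y) = H(X) - H(X|Y)
- I(X;Y) = H(Y) - H(Y|X)
- I(X;Y) = H(X) + H(Y) - H(X,Y)

Computing all quantities:
H(X) = 0.4472, H(Y) = 0.2653, H(X,Y) = 0.6990
H(X|Y) = 0.4337, H(Y|X) = 0.2518

Verification:
H(X) - H(X|Y) = 0.4472 - 0.4337 = 0.0135
H(Y) - H(Y|X) = 0.2653 - 0.2518 = 0.0135
H(X) + H(Y) - H(X,Y) = 0.4472 + 0.2653 - 0.6990 = 0.0135

All forms give I(X;Y) = 0.0135 dits. ✓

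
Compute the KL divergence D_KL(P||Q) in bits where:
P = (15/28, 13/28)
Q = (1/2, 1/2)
0.0037 bits

KL divergence: D_KL(P||Q) = Σ p(x) log(p(x)/q(x))

Computing term by term:
  x=0: 15/28 × log_2[(15/28)/(1/2)] = 15/28 × 0.0995 = 0.0533
  x=1: 13/28 × log_2[(13/28)/(1/2)] = 13/28 × -0.1069 = -0.0496

D_KL(P||Q) = 0.0037 bits

Note: KL divergence is always non-negative and equals 0 iff P = Q.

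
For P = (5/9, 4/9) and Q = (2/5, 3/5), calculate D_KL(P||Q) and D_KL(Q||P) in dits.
D_KL(P||Q) = 0.0213, D_KL(Q||P) = 0.0211

KL divergence is not symmetric: D_KL(P||Q) ≠ D_KL(Q||P) in general.

D_KL(P||Q) = 0.0213 dits
D_KL(Q||P) = 0.0211 dits

No, they are not equal!

This asymmetry is why KL divergence is not a true distance metric.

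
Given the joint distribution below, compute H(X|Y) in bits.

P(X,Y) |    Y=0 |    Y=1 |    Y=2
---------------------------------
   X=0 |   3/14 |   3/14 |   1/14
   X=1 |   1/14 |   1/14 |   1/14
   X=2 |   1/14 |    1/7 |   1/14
1.4546 bits

Using the chain rule: H(X|Y) = H(X,Y) - H(Y)

First, compute H(X,Y) = 2.9852 bits

Marginal P(Y) = (5/14, 3/7, 3/14)
H(Y) = 1.5306 bits

H(X|Y) = H(X,Y) - H(Y) = 2.9852 - 1.5306 = 1.4546 bits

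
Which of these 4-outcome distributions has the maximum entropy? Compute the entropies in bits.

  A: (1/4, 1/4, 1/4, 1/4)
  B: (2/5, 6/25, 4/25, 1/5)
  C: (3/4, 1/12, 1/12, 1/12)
A

For a discrete distribution over n outcomes, entropy is maximized by the uniform distribution.

Computing entropies:
H(A) = 2.0000 bits
H(B) = 1.9103 bits
H(C) = 1.2075 bits

The uniform distribution (where all probabilities equal 1/4) achieves the maximum entropy of log_2(4) = 2.0000 bits.

Distribution A has the highest entropy.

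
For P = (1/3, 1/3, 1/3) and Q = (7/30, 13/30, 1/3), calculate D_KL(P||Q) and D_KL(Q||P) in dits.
D_KL(P||Q) = 0.0137, D_KL(Q||P) = 0.0132

KL divergence is not symmetric: D_KL(P||Q) ≠ D_KL(Q||P) in general.

D_KL(P||Q) = 0.0137 dits
D_KL(Q||P) = 0.0132 dits

No, they are not equal!

This asymmetry is why KL divergence is not a true distance metric.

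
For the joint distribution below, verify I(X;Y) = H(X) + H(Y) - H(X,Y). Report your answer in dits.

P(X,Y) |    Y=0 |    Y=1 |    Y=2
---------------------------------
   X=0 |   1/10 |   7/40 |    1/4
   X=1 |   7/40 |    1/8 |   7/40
I(X;Y) = 0.0087 dits

Mutual information has multiple equivalent forms:
- I(X;Y) = H(X) - H(X|Y)
- I(X;Y) = H(Y) - H(Y|X)
- I(X;Y) = H(X) + H(Y) - H(X,Y)

Computing all quantities:
H(X) = 0.3005, H(Y) = 0.4690, H(X,Y) = 0.7608
H(X|Y) = 0.2918, H(Y|X) = 0.4603

Verification:
H(X) - H(X|Y) = 0.3005 - 0.2918 = 0.0087
H(Y) - H(Y|X) = 0.4690 - 0.4603 = 0.0087
H(X) + H(Y) - H(X,Y) = 0.3005 + 0.4690 - 0.7608 = 0.0087

All forms give I(X;Y) = 0.0087 dits. ✓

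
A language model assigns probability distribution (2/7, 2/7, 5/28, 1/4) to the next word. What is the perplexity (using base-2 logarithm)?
3.9356

Perplexity is 2^H (or exp(H) for natural log).

First, H = -Σ p log p = 1.9766 bits
Perplexity = 2^1.9766 = 3.9356

Interpretation: The model's uncertainty is equivalent to choosing uniformly among 3.9 options.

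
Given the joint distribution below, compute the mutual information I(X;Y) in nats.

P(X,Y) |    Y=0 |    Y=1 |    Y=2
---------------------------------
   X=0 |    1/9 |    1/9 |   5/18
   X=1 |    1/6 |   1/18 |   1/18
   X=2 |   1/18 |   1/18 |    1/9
0.0683 nats

Mutual information: I(X;Y) = H(X) + H(Y) - H(X,Y)

Marginals:
P(X) = (1/2, 5/18, 2/9), H(X) = 1.0366 nats
P(Y) = (1/3, 2/9, 4/9), H(Y) = 1.0609 nats

Joint entropy: H(X,Y) = 2.0292 nats

I(X;Y) = 1.0366 + 1.0609 - 2.0292 = 0.0683 nats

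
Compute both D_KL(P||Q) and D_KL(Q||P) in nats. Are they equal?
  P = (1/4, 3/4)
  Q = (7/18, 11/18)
D_KL(P||Q) = 0.0431, D_KL(Q||P) = 0.0467

KL divergence is not symmetric: D_KL(P||Q) ≠ D_KL(Q||P) in general.

D_KL(P||Q) = 0.0431 nats
D_KL(Q||P) = 0.0467 nats

No, they are not equal!

This asymmetry is why KL divergence is not a true distance metric.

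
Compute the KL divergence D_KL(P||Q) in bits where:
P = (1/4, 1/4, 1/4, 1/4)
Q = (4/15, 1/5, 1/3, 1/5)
0.0339 bits

KL divergence: D_KL(P||Q) = Σ p(x) log(p(x)/q(x))

Computing term by term:
  x=0: 1/4 × log_2[(1/4)/(4/15)] = 1/4 × -0.0931 = -0.0233
  x=1: 1/4 × log_2[(1/4)/(1/5)] = 1/4 × 0.3219 = 0.0805
  x=2: 1/4 × log_2[(1/4)/(1/3)] = 1/4 × -0.4150 = -0.1038
  x=3: 1/4 × log_2[(1/4)/(1/5)] = 1/4 × 0.3219 = 0.0805

D_KL(P||Q) = 0.0339 bits

Note: KL divergence is always non-negative and equals 0 iff P = Q.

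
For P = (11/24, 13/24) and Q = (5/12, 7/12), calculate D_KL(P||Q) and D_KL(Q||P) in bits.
D_KL(P||Q) = 0.0051, D_KL(Q||P) = 0.0051

KL divergence is not symmetric: D_KL(P||Q) ≠ D_KL(Q||P) in general.

D_KL(P||Q) = 0.0051 bits
D_KL(Q||P) = 0.0051 bits

In this case they happen to be equal (to 4 decimal places).

This asymmetry is why KL divergence is not a true distance metric.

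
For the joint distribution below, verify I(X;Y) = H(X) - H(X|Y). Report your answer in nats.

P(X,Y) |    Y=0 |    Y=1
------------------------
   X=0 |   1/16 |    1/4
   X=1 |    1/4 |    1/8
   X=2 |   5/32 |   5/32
I(X;Y) = 0.0795 nats

Mutual information has multiple equivalent forms:
- I(X;Y) = H(X) - H(X|Y)
- I(X;Y) = H(Y) - H(Y|X)
- I(X;Y) = H(X) + H(Y) - H(X,Y)

Computing all quantities:
H(X) = 1.0948, H(Y) = 0.6912, H(X,Y) = 1.7065
H(X|Y) = 1.0153, H(Y|X) = 0.6117

Verification:
H(X) - H(X|Y) = 1.0948 - 1.0153 = 0.0795
H(Y) - H(Y|X) = 0.6912 - 0.6117 = 0.0795
H(X) + H(Y) - H(X,Y) = 1.0948 + 0.6912 - 1.7065 = 0.0795

All forms give I(X;Y) = 0.0795 nats. ✓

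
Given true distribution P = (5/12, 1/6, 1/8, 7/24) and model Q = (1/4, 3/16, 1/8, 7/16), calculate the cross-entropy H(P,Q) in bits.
1.9587 bits

Cross-entropy: H(P,Q) = -Σ p(x) log q(x)

Alternatively: H(P,Q) = H(P) + D_KL(P||Q)
H(P) = 1.8506 bits
D_KL(P||Q) = 0.1081 bits

H(P,Q) = 1.8506 + 0.1081 = 1.9587 bits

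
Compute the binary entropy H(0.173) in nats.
0.4606 nats

The binary entropy function is:
H(p) = -p log(p) - (1-p) log(1-p)

H(0.173) = -0.173 × log_e(0.173) - 0.827 × log_e(0.827)
H(0.173) = 0.4606 nats

Note: Binary entropy is maximized at p=0.5 (H=1 bit) and minimized at p=0 or p=1 (H=0).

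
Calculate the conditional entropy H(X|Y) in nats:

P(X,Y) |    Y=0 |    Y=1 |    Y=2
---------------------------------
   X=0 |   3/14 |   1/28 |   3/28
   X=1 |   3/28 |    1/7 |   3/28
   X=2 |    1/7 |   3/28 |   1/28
1.0206 nats

Using the chain rule: H(X|Y) = H(X,Y) - H(Y)

First, compute H(X,Y) = 2.0813 nats

Marginal P(Y) = (13/28, 2/7, 1/4)
H(Y) = 1.0607 nats

H(X|Y) = H(X,Y) - H(Y) = 2.0813 - 1.0607 = 1.0206 nats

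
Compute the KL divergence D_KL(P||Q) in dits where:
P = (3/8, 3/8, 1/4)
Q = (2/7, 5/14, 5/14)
0.0135 dits

KL divergence: D_KL(P||Q) = Σ p(x) log(p(x)/q(x))

Computing term by term:
  x=0: 3/8 × log_10[(3/8)/(2/7)] = 3/8 × 0.1181 = 0.0443
  x=1: 3/8 × log_10[(3/8)/(5/14)] = 3/8 × 0.0212 = 0.0079
  x=2: 1/4 × log_10[(1/4)/(5/14)] = 1/4 × -0.1549 = -0.0387

D_KL(P||Q) = 0.0135 dits

Note: KL divergence is always non-negative and equals 0 iff P = Q.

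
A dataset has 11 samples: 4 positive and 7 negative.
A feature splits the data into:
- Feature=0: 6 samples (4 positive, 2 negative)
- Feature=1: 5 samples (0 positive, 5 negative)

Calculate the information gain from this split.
0.4448 bits

Information Gain = H(Y) - H(Y|Feature)

Before split:
P(positive) = 4/11 = 0.3636
H(Y) = 0.9457 bits

After split:
Feature=0: H = 0.9183 bits (weight = 6/11)
Feature=1: H = 0.0000 bits (weight = 5/11)
H(Y|Feature) = (6/11)×0.9183 + (5/11)×0.0000 = 0.5009 bits

Information Gain = 0.9457 - 0.5009 = 0.4448 bits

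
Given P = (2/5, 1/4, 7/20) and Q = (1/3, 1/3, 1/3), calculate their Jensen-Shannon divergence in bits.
0.0066 bits

Jensen-Shannon divergence is:
JSD(P||Q) = 0.5 × D_KL(P||M) + 0.5 × D_KL(Q||M)
where M = 0.5 × (P + Q) is the mixture distribution.

M = 0.5 × (2/5, 1/4, 7/20) + 0.5 × (1/3, 1/3, 1/3) = (11/30, 7/24, 0.341667)

D_KL(P||M) = 0.0068 bits
D_KL(Q||M) = 0.0065 bits

JSD(P||Q) = 0.5 × 0.0068 + 0.5 × 0.0065 = 0.0066 bits

Unlike KL divergence, JSD is symmetric and bounded: 0 ≤ JSD ≤ log(2).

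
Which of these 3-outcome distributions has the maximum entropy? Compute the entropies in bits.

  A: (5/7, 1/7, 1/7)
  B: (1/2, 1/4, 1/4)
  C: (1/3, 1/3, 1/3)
C

For a discrete distribution over n outcomes, entropy is maximized by the uniform distribution.

Computing entropies:
H(A) = 1.1488 bits
H(B) = 1.5000 bits
H(C) = 1.5850 bits

The uniform distribution (where all probabilities equal 1/3) achieves the maximum entropy of log_2(3) = 1.5850 bits.

Distribution C has the highest entropy.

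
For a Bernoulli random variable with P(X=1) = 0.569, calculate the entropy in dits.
0.2969 dits

The binary entropy function is:
H(p) = -p log(p) - (1-p) log(1-p)

H(0.569) = -0.569 × log_10(0.569) - 0.431 × log_10(0.431)
H(0.569) = 0.2969 dits

Note: Binary entropy is maximized at p=0.5 (H=1 bit) and minimized at p=0 or p=1 (H=0).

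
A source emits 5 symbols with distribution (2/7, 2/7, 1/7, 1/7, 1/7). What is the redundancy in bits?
0.0860 bits

Redundancy measures how far a source is from maximum entropy:
R = H_max - H(X)

Maximum entropy for 5 symbols: H_max = log_2(5) = 2.3219 bits
Actual entropy: H(X) = 2.2359 bits
Redundancy: R = 2.3219 - 2.2359 = 0.0860 bits

This redundancy represents potential for compression: the source could be compressed by 0.0860 bits per symbol.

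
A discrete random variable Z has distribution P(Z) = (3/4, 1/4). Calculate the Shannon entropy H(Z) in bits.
0.8113 bits

Shannon entropy is H(X) = -Σ p(x) log p(x).

For P = (3/4, 1/4):
H = -3/4 × log_2(3/4) -1/4 × log_2(1/4)
H = 0.8113 bits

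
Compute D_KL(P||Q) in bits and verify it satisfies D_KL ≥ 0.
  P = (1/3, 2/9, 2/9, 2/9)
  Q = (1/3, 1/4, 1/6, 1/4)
0.0167 bits

KL divergence satisfies the Gibbs inequality: D_KL(P||Q) ≥ 0 for all distributions P, Q.

D_KL(P||Q) = Σ p(x) log(p(x)/q(x))
Term by term:
  x=0: 1/3 × log_2[(1/3)/(1/3)] = 0.0000
  x=1: 2/9 × log_2[(2/9)/(1/4)] = -0.0378
  x=2: 2/9 × log_2[(2/9)/(1/6)] = 0.0922
  x=3: 2/9 × log_2[(2/9)/(1/4)] = -0.0378
D_KL(P||Q) = 0.0167 bits

D_KL(P||Q) = 0.0167 ≥ 0 ✓

This non-negativity is a fundamental property: relative entropy cannot be negative because it measures how different Q is from P.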